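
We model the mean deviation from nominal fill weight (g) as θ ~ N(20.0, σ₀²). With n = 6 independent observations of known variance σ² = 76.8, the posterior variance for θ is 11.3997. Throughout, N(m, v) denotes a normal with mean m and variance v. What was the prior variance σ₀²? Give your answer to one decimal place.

σ₀² = 104.2

Posterior precision equals prior precision plus data precision: 1/σ_n² = 1/σ₀² + n/σ².
So 1/σ₀² = 1/11.3997 − 6/76.8 = 0.087722 − 0.078125 = 0.009597.
Hence σ₀² = 1/0.009597 ≈ 104.2.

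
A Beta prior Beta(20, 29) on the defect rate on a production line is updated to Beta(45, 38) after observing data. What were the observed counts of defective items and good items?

25 defective items and 9 good items

Under Beta–binomial conjugacy the posterior parameters are (a+s, b+f).
Match parameters: s=45−20=25, f=38−29=9.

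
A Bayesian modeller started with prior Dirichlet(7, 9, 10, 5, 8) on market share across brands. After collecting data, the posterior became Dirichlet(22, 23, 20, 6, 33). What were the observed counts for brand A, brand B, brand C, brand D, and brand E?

counts (15, 14, 10, 1, 25)

For a Dirichlet(α) prior with multinomial counts c, the posterior is Dirichlet(α + c) componentwise.
Counts are posterior − prior componentwise: 22−7=15, 23−9=14, 20−10=10, 6−5=1, 33−8=25.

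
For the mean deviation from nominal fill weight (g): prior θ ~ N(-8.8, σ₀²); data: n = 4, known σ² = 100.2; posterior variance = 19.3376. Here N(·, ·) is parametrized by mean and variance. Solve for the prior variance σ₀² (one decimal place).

σ₀² = 84.8

For the Normal–Normal model with known σ², precisions add: τ_n = τ₀ + n/σ².
So 1/σ₀² = 1/19.3376 − 4/100.2 = 0.051713 − 0.039920 = 0.011793.
Hence σ₀² = 1/0.011793 ≈ 84.8.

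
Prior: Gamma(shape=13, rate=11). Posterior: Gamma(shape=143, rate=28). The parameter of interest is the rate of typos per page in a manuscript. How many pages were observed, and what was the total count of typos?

n = 17 pages with total 130 typos

Gamma–Poisson conjugacy: posterior shape = α + Σxᵢ, posterior rate = β + n.
Matching: Σxᵢ = 143 − 13 = 130 and n = 28 − 11 = 17.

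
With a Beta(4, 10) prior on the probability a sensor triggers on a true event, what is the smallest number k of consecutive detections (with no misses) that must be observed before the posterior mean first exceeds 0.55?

k = 9

After k detections and 0 misses the posterior is Beta(4+k, 10), with mean (4+k)/(4+10+k).
Set (4+k)/(14+k) > 0.55 and solve: k > (0.55·14 − 4)/(1 − 0.55) = 8.222.
The smallest integer exceeding 8.222 is 9.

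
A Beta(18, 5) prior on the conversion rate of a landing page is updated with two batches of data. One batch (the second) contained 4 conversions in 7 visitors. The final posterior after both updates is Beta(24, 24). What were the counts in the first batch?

Because Beta–binomial updating is additive in the counts, the combined data contributed (α_post−α_prior, β_post−β_prior) successes and failures.
Total across both batches: 24−18=6 conversions, 24−5=19 bounces.
Subtract the second batch: 6−4=2 conversions and 19−3=16 bounces.

2 conversions and 16 bounces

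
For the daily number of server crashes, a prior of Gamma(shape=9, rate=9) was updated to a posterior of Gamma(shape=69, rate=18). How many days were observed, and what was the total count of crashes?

n = 9 days with total 60 crashes

A Gamma(α, β) prior (rate parametrization) on a Poisson rate with n observations summing to S gives posterior Gamma(α+S, β+n).
Matching: Σxᵢ = 69 − 9 = 60 and n = 18 − 9 = 9.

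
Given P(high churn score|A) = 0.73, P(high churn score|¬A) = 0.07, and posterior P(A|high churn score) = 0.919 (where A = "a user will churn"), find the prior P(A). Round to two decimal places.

P(A) = 0.52

Bayes' rule in odds form gives O(A|E) = O(A)·[P(E|A)/P(E|¬A)], hence O(A) = O(A|E)/LR.
Posterior odds = 0.919/(1−0.919) = 11.3457. LR = 0.73/0.07 = 10.4286.
Prior odds = 11.3457/10.4286 = 1.0879, so P(A) = 1.0879/(1+1.0879) ≈ 0.52.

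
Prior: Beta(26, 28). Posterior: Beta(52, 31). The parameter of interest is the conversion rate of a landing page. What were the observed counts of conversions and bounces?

26 conversions and 3 bounces

Beta is conjugate to the binomial likelihood: posterior = Beta(a+s, b+f).
Match parameters: s=52−26=26, f=31−28=3.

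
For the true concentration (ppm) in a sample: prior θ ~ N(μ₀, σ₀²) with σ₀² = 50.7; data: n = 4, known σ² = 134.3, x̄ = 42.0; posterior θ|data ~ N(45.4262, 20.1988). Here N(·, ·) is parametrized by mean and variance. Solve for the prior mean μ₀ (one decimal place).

μ₀ = 50.6

The posterior mean is a precision-weighted average: μ_n = (τ₀μ₀ + τ_data·x̄)/(τ₀+τ_data), with τ₀=1/σ₀² and τ_data=n/σ².
Here τ₀ = 1/50.7 = 0.019724 and τ_data = 4/134.3 = 0.029784, so τ_n = 0.049508.
Rearranging for μ₀: μ₀ = (μ_n·τ_n − τ_data·x̄)/τ₀ = (45.4262·0.049508 − 0.029784·42.0) / 0.019724 = 0.998032/0.019724 ≈ 50.6.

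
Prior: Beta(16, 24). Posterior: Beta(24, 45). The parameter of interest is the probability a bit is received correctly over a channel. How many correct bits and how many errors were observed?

8 correct bits and 21 errors

Beta is conjugate to the binomial likelihood: posterior = Beta(a+s, b+f).
So s = 24 − 16 = 8 and f = 45 − 24 = 21.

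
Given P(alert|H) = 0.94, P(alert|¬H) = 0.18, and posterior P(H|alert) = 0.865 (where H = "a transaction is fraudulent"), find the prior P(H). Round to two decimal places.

In odds form, posterior odds = prior odds × likelihood ratio, so prior odds = posterior odds ÷ LR.
Posterior odds = 0.865/(1−0.865) = 6.4074. LR = 0.94/0.18 = 5.2222.
Prior odds = 6.4074/5.2222 = 1.2270, so P(H) = 1.2270/(1+1.2270) ≈ 0.55.

P(H) = 0.55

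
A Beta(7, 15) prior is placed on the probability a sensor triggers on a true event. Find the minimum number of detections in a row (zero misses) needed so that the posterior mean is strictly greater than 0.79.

After k detections and 0 misses the posterior is Beta(7+k, 15), with mean (7+k)/(7+15+k).
Set (7+k)/(22+k) > 0.79 and solve: k > (0.79·22 − 7)/(1 − 0.79) = 49.429.
The smallest integer exceeding 49.429 is 50, and checking k=50: (57)/(72) = 0.7917 > 0.79.

k = 50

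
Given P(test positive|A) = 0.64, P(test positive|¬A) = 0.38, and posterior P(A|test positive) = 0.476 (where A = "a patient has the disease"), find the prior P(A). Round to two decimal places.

Bayes' rule in odds form gives O(A|E) = O(A)·[P(E|A)/P(E|¬A)], hence O(A) = O(A|E)/LR.
Posterior odds = 0.476/(1−0.476) = 0.9084. LR = 0.64/0.38 = 1.6842.
Prior odds = 0.9084/1.6842 = 0.5394, so P(A) = 0.5394/(1+0.5394) ≈ 0.35.

P(A) = 0.35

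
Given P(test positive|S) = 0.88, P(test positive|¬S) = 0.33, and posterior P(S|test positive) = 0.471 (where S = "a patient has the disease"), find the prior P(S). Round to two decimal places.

P(S) = 0.25

In odds form, posterior odds = prior odds × likelihood ratio, so prior odds = posterior odds ÷ LR.
Posterior odds = 0.471/(1−0.471) = 0.8904. LR = 0.88/0.33 = 2.6667.
Prior odds = 0.8904/2.6667 = 0.3339, so P(S) = 0.3339/(1+0.3339) ≈ 0.25.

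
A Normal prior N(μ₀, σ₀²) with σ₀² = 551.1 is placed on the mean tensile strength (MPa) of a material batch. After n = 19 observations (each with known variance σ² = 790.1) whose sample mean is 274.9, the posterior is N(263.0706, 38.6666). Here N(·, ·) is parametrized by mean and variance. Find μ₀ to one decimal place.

With known observation variance, the Normal–Normal posterior has precision τ_n = τ₀ + n/σ² and mean μ_n = (τ₀μ₀ + (n/σ²)x̄)/τ_n.
Here τ₀ = 1/551.1 = 0.001815 and τ_data = 19/790.1 = 0.024048, so τ_n = 0.025863.
Rearranging for μ₀: μ₀ = (μ_n·τ_n − τ_data·x̄)/τ₀ = (263.0706·0.025863 − 0.024048·274.9) / 0.001815 = 0.193000/0.001815 ≈ 106.3.

μ₀ = 106.3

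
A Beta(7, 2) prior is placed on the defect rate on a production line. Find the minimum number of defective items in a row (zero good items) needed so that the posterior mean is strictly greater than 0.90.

After k defective items and 0 good items the posterior is Beta(7+k, 2), with mean (7+k)/(7+2+k).
Set (7+k)/(9+k) > 0.90 and solve: k > (0.90·9 − 7)/(1 − 0.90) = 11.000.
The smallest integer exceeding 11.000 is 12, and checking k=12: (19)/(21) = 0.9048 > 0.90.

k = 12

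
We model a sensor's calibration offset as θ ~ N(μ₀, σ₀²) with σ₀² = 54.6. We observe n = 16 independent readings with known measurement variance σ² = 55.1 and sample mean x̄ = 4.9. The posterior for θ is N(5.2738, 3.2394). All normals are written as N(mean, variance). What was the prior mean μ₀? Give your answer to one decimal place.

μ₀ = 11.2

The posterior mean is a precision-weighted average: μ_n = (τ₀μ₀ + τ_data·x̄)/(τ₀+τ_data), with τ₀=1/σ₀² and τ_data=n/σ².
Here τ₀ = 1/54.6 = 0.018315 and τ_data = 16/55.1 = 0.290381, so τ_n = 0.308696.
Rearranging for μ₀: μ₀ = (μ_n·τ_n − τ_data·x̄)/τ₀ = (5.2738·0.308696 − 0.290381·4.9) / 0.018315 = 0.205134/0.018315 ≈ 11.2.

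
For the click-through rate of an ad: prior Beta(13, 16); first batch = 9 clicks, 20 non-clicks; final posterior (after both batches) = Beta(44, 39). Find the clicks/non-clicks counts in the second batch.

22 clicks and 3 non-clicks

Because Beta–binomial updating is additive in the counts, the combined data contributed (α_post−α_prior, β_post−β_prior) successes and failures.
Total across both batches: 44−13=31 clicks, 39−16=23 non-clicks.
Subtract the first batch: 31−9=22 clicks and 23−20=3 non-clicks.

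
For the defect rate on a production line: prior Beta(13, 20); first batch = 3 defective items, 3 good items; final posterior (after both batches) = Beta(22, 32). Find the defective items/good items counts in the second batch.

6 defective items and 9 good items

Sequential conjugate updates are equivalent to a single update on the pooled data, so total successes = posterior α − prior α and total failures = posterior β − prior β.
Total across both batches: 22−13=9 defective items, 32−20=12 good items.
Subtract the first batch: 9−3=6 defective items and 12−3=9 good items.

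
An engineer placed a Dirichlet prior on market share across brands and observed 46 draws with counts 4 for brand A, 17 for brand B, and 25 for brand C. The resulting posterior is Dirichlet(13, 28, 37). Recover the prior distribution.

Dirichlet(9, 11, 12)

For a Dirichlet(α) prior with multinomial counts c, the posterior is Dirichlet(α + c) componentwise.
Subtract each count from the matching posterior parameter: 13−4=9, 28−17=11, 37−25=12.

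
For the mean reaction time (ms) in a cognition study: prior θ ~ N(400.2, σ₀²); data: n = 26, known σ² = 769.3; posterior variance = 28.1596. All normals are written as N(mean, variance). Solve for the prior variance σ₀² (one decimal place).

σ₀² = 583.1

Posterior precision equals prior precision plus data precision: 1/σ_n² = 1/σ₀² + n/σ².
So 1/σ₀² = 1/28.1596 − 26/769.3 = 0.035512 − 0.033797 = 0.001715.
Hence σ₀² = 1/0.001715 ≈ 583.1.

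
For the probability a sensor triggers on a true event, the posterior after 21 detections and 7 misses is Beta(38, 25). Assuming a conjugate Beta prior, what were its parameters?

Under Beta–binomial conjugacy the posterior parameters are (a+s, b+f).
Subtract the data counts: 38−21=17, 25−7=18.

Beta(17, 18)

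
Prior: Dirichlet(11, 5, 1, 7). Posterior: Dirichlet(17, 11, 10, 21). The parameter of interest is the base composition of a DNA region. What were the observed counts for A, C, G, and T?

For a Dirichlet(α) prior with multinomial counts c, the posterior is Dirichlet(α + c) componentwise.
Counts are posterior − prior componentwise: 17−11=6, 11−5=6, 10−1=9, 21−7=14.

counts (6, 6, 9, 14)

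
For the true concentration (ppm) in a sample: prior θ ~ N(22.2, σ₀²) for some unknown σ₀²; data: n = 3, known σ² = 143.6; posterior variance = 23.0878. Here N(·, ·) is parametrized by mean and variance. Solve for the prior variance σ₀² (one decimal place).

σ₀² = 44.6

Posterior precision equals prior precision plus data precision: 1/σ_n² = 1/σ₀² + n/σ².
So 1/σ₀² = 1/23.0878 − 3/143.6 = 0.043313 − 0.020891 = 0.022422.
Hence σ₀² = 1/0.022422 ≈ 44.6.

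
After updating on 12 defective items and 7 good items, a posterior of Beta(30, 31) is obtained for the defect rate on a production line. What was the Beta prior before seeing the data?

Beta(18, 24)

A Beta(α, β) prior with s successes and f failures in binomial data gives a Beta(α+s, β+f) posterior.
So α = 30 − 12 = 18 and β = 31 − 7 = 24.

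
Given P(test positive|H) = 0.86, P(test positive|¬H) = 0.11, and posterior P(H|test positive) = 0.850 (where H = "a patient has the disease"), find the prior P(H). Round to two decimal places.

Bayes' rule in odds form gives O(H|E) = O(H)·[P(E|H)/P(E|¬H)], hence O(H) = O(H|E)/LR.
Posterior odds = 0.850/(1−0.850) = 5.6667. LR = 0.86/0.11 = 7.8182.
Prior odds = 5.6667/7.8182 = 0.7248, so P(H) = 0.7248/(1+0.7248) ≈ 0.42.

P(H) = 0.42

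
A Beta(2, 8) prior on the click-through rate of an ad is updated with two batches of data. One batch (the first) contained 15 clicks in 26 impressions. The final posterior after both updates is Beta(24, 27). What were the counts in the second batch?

Sequential conjugate updates are equivalent to a single update on the pooled data, so total successes = posterior α − prior α and total failures = posterior β − prior β.
Total across both batches: 24−2=22 clicks, 27−8=19 non-clicks.
Subtract the first batch: 22−15=7 clicks and 19−11=8 non-clicks.

7 clicks and 8 non-clicks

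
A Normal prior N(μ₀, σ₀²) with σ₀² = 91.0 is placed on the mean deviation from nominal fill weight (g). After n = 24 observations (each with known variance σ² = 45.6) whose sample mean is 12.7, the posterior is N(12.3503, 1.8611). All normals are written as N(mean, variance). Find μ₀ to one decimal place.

μ₀ = -4.4

With known observation variance, the Normal–Normal posterior has precision τ_n = τ₀ + n/σ² and mean μ_n = (τ₀μ₀ + (n/σ²)x̄)/τ_n.
Here τ₀ = 1/91.0 = 0.010989 and τ_data = 24/45.6 = 0.526316, so τ_n = 0.537305.
Rearranging for μ₀: μ₀ = (μ_n·τ_n − τ_data·x̄)/τ₀ = (12.3503·0.537305 − 0.526316·12.7) / 0.010989 = -0.048335/0.010989 ≈ -4.4.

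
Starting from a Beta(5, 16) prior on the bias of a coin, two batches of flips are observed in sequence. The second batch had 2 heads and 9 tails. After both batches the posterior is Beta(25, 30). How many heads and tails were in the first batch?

Because Beta–binomial updating is additive in the counts, the combined data contributed (α_post−α_prior, β_post−β_prior) successes and failures.
Total across both batches: 25−5=20 heads, 30−16=14 tails.
Subtract the second batch: 20−2=18 heads and 14−9=5 tails.

18 heads and 5 tails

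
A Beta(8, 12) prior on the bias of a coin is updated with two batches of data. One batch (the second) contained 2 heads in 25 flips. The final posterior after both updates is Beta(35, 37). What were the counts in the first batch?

Because Beta–binomial updating is additive in the counts, the combined data contributed (α_post−α_prior, β_post−β_prior) successes and failures.
Total across both batches: 35−8=27 heads, 37−12=25 tails.
Subtract the second batch: 27−2=25 heads and 25−23=2 tails.

25 heads and 2 tails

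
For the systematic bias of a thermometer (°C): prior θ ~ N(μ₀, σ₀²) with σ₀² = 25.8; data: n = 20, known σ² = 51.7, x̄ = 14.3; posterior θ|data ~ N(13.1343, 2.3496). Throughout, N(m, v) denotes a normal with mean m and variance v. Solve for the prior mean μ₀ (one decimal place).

μ₀ = 1.5

The posterior mean is a precision-weighted average: μ_n = (τ₀μ₀ + τ_data·x̄)/(τ₀+τ_data), with τ₀=1/σ₀² and τ_data=n/σ².
Here τ₀ = 1/25.8 = 0.038760 and τ_data = 20/51.7 = 0.386847, so τ_n = 0.425607.
Rearranging for μ₀: μ₀ = (μ_n·τ_n − τ_data·x̄)/τ₀ = (13.1343·0.425607 − 0.386847·14.3) / 0.038760 = 0.058138/0.038760 ≈ 1.5.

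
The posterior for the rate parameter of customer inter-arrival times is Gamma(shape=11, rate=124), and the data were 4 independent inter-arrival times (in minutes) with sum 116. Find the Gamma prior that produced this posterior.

Gamma(shape=7, rate=8)

For an exponential likelihood with a Gamma(α, β) prior on the rate, n observations with total T give posterior Gamma(α+n, β+T).
So α = 11 − 4 = 7 and β = 124 − 116 = 8.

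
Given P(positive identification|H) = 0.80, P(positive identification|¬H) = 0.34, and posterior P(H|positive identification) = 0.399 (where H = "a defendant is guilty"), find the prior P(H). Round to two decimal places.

P(H) = 0.22

Bayes' rule in odds form gives O(H|E) = O(H)·[P(E|H)/P(E|¬H)], hence O(H) = O(H|E)/LR.
Posterior odds = 0.399/(1−0.399) = 0.6639. LR = 0.80/0.34 = 2.3529.
Prior odds = 0.6639/2.3529 = 0.2822, so P(H) = 0.2822/(1+0.2822) ≈ 0.22.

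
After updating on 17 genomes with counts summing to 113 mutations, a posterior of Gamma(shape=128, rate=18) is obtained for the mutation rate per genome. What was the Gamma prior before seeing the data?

Gamma(shape=15, rate=1)

Gamma–Poisson conjugacy: posterior shape = α + Σxᵢ, posterior rate = β + n.
So α = 128 − 113 = 15 and β = 18 − 17 = 1.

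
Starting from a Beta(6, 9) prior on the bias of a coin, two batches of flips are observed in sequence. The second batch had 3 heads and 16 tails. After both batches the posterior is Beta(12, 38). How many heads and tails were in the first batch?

3 heads and 13 tails

Because Beta–binomial updating is additive in the counts, the combined data contributed (α_post−α_prior, β_post−β_prior) successes and failures.
Total across both batches: 12−6=6 heads, 38−9=29 tails.
Subtract the second batch: 6−3=3 heads and 29−16=13 tails.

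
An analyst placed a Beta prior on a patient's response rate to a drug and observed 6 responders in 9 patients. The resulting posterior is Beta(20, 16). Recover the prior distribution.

Beta(14, 13)

Under Beta–binomial conjugacy the posterior parameters are (α+s, β+f).
So α = 20 − 6 = 14 and β = 16 − 3 = 13.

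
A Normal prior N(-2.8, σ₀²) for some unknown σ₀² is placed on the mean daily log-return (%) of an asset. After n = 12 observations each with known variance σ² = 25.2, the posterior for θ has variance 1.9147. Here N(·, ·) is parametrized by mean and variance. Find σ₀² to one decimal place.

σ₀² = 21.7

For the Normal–Normal model with known σ², precisions add: τ_n = τ₀ + n/σ².
So 1/σ₀² = 1/1.9147 − 12/25.2 = 0.522275 − 0.476190 = 0.046085.
Hence σ₀² = 1/0.046085 ≈ 21.7.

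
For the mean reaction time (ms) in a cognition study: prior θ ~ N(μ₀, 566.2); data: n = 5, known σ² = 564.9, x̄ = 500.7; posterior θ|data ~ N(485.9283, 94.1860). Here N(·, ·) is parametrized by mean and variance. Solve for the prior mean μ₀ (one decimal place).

μ₀ = 411.9

With known observation variance, the Normal–Normal posterior has precision τ_n = τ₀ + n/σ² and mean μ_n = (τ₀μ₀ + (n/σ²)x̄)/τ_n.
Here τ₀ = 1/566.2 = 0.001766 and τ_data = 5/564.9 = 0.008851, so τ_n = 0.010617.
Rearranging for μ₀: μ₀ = (μ_n·τ_n − τ_data·x̄)/τ₀ = (485.9283·0.010617 − 0.008851·500.7) / 0.001766 = 0.727405/0.001766 ≈ 411.9.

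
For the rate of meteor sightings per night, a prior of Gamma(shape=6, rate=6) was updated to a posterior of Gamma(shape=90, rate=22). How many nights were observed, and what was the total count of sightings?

Gamma–Poisson conjugacy: posterior shape = α + Σxᵢ, posterior rate = β + n.
Matching: Σxᵢ = 90 − 6 = 84 and n = 22 − 6 = 16.

n = 16 nights with total 84 sightings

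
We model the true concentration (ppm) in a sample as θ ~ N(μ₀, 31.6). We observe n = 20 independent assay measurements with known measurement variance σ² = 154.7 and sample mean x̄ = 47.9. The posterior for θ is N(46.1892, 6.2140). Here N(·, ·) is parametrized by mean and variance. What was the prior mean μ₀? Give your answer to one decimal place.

μ₀ = 39.2

The posterior mean is a precision-weighted average: μ_n = (τ₀μ₀ + τ_data·x̄)/(τ₀+τ_data), with τ₀=1/σ₀² and τ_data=n/σ².
Here τ₀ = 1/31.6 = 0.031646 and τ_data = 20/154.7 = 0.129282, so τ_n = 0.160928.
Rearranging for μ₀: μ₀ = (μ_n·τ_n − τ_data·x̄)/τ₀ = (46.1892·0.160928 − 0.129282·47.9) / 0.031646 = 1.240528/0.031646 ≈ 39.2.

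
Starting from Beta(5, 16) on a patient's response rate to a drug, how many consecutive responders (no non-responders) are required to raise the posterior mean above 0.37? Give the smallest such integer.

k = 5

After k responders and 0 non-responders the posterior is Beta(5+k, 16), with mean (5+k)/(5+16+k).
Set (5+k)/(21+k) > 0.37 and solve: k > (0.37·21 − 5)/(1 − 0.37) = 4.397.
The smallest integer exceeding 4.397 is 5.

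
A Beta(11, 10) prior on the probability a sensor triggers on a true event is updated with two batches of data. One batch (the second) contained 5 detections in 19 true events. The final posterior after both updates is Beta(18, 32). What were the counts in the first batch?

2 detections and 8 misses

Sequential conjugate updates are equivalent to a single update on the pooled data, so total successes = posterior α − prior α and total failures = posterior β − prior β.
Total across both batches: 18−11=7 detections, 32−10=22 misses.
Subtract the second batch: 7−5=2 detections and 22−14=8 misses.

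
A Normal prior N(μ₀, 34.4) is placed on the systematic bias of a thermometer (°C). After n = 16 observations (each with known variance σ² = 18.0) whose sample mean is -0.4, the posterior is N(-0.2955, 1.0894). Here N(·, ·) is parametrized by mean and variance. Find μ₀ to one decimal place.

μ₀ = 2.9

The posterior mean is a precision-weighted average: μ_n = (τ₀μ₀ + τ_data·x̄)/(τ₀+τ_data), with τ₀=1/σ₀² and τ_data=n/σ².
Here τ₀ = 1/34.4 = 0.029070 and τ_data = 16/18.0 = 0.888889, so τ_n = 0.917959.
Rearranging for μ₀: μ₀ = (μ_n·τ_n − τ_data·x̄)/τ₀ = (-0.2955·0.917959 − 0.888889·-0.4) / 0.029070 = 0.084299/0.029070 ≈ 2.9.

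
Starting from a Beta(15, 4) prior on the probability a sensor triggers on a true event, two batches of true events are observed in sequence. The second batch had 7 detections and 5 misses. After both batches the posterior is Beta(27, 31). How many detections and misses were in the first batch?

5 detections and 22 misses

Sequential conjugate updates are equivalent to a single update on the pooled data, so total successes = posterior α − prior α and total failures = posterior β − prior β.
Total across both batches: 27−15=12 detections, 31−4=27 misses.
Subtract the second batch: 12−7=5 detections and 27−5=22 misses.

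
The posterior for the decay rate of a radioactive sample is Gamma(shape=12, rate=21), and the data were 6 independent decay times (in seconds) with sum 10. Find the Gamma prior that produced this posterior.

For an exponential likelihood with a Gamma(α, β) prior on the rate, n observations with total T give posterior Gamma(α+n, β+T).
So α = 12 − 6 = 6 and β = 21 − 10 = 11.

Gamma(shape=6, rate=11)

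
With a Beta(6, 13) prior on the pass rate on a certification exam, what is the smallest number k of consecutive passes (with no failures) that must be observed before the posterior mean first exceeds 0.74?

k = 32

After k passes and 0 failures the posterior is Beta(6+k, 13), with mean (6+k)/(6+13+k).
Set (6+k)/(19+k) > 0.74 and solve: k > (0.74·19 − 6)/(1 − 0.74) = 31.000.
The smallest integer exceeding 31.000 is 32.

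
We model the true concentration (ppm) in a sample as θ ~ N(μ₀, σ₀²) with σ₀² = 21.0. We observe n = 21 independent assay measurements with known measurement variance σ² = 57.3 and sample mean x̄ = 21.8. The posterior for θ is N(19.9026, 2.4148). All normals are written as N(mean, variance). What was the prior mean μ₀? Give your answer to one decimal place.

μ₀ = 5.3

The posterior mean is a precision-weighted average: μ_n = (τ₀μ₀ + τ_data·x̄)/(τ₀+τ_data), with τ₀=1/σ₀² and τ_data=n/σ².
Here τ₀ = 1/21.0 = 0.047619 and τ_data = 21/57.3 = 0.366492, so τ_n = 0.414111.
Rearranging for μ₀: μ₀ = (μ_n·τ_n − τ_data·x̄)/τ₀ = (19.9026·0.414111 − 0.366492·21.8) / 0.047619 = 0.252360/0.047619 ≈ 5.3.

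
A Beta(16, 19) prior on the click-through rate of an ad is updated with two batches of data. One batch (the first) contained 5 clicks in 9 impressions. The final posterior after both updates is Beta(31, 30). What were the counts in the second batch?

10 clicks and 7 non-clicks

Because Beta–binomial updating is additive in the counts, the combined data contributed (α_post−α_prior, β_post−β_prior) successes and failures.
Total across both batches: 31−16=15 clicks, 30−19=11 non-clicks.
Subtract the first batch: 15−5=10 clicks and 11−4=7 non-clicks.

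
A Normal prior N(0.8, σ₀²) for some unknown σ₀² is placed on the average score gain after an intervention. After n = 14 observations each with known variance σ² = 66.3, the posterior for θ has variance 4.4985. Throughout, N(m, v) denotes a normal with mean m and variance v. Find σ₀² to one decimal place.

σ₀² = 89.8

Posterior precision equals prior precision plus data precision: 1/σ_n² = 1/σ₀² + n/σ².
So 1/σ₀² = 1/4.4985 − 14/66.3 = 0.222296 − 0.211161 = 0.011135.
Hence σ₀² = 1/0.011135 ≈ 89.8.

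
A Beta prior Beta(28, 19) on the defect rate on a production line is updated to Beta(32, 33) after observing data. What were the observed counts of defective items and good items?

4 defective items and 14 good items

Beta is conjugate to the binomial likelihood: posterior = Beta(α+s, β+f).
So s = 32 − 28 = 4 and f = 33 − 19 = 14.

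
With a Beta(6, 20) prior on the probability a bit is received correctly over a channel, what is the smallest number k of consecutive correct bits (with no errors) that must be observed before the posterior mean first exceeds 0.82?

After k correct bits and 0 errors the posterior is Beta(6+k, 20), with mean (6+k)/(6+20+k).
Set (6+k)/(26+k) > 0.82 and solve: k > (0.82·26 − 6)/(1 − 0.82) = 85.111.
The smallest integer exceeding 85.111 is 86, and checking k=86: (92)/(112) = 0.8214 > 0.82.

k = 86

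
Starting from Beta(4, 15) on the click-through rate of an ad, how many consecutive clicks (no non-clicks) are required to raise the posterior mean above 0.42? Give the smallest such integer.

After k clicks and 0 non-clicks the posterior is Beta(4+k, 15), with mean (4+k)/(4+15+k).
Set (4+k)/(19+k) > 0.42 and solve: k > (0.42·19 − 4)/(1 − 0.42) = 6.862.
The smallest integer exceeding 6.862 is 7, and checking k=7: (11)/(26) = 0.4231 > 0.42.

k = 7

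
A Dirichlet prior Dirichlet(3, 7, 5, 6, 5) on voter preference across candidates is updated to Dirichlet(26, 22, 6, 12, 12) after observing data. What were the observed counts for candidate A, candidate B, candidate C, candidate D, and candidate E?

counts (23, 15, 1, 6, 7)

For a Dirichlet(α) prior with multinomial counts c, the posterior is Dirichlet(α + c) componentwise.
Counts are posterior − prior componentwise: 26−3=23, 22−7=15, 6−5=1, 12−6=6, 12−5=7.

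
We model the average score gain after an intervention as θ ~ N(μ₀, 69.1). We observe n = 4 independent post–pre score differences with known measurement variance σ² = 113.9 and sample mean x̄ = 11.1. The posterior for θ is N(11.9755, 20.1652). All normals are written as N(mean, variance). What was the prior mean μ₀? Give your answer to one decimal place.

The posterior mean is a precision-weighted average: μ_n = (τ₀μ₀ + τ_data·x̄)/(τ₀+τ_data), with τ₀=1/σ₀² and τ_data=n/σ².
Here τ₀ = 1/69.1 = 0.014472 and τ_data = 4/113.9 = 0.035119, so τ_n = 0.049591.
Rearranging for μ₀: μ₀ = (μ_n·τ_n − τ_data·x̄)/τ₀ = (11.9755·0.049591 − 0.035119·11.1) / 0.014472 = 0.204056/0.014472 ≈ 14.1.

μ₀ = 14.1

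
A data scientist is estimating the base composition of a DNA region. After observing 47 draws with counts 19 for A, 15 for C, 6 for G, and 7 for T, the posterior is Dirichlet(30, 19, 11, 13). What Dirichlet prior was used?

Dirichlet(11, 4, 5, 6)

For a Dirichlet(α) prior with multinomial counts c, the posterior is Dirichlet(α + c) componentwise.
Subtract each count from the matching posterior parameter: 30−19=11, 19−15=4, 11−6=5, 13−7=6.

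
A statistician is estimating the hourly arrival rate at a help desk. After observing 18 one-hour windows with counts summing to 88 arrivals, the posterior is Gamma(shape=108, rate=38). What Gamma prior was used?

Gamma–Poisson conjugacy: posterior shape = α + Σxᵢ, posterior rate = β + n.
So α = 108 − 88 = 20 and β = 38 − 18 = 20.

Gamma(shape=20, rate=20)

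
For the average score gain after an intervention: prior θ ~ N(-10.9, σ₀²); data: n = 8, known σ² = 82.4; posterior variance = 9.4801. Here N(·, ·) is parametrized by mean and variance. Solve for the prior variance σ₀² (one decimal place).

Posterior precision equals prior precision plus data precision: 1/σ_n² = 1/σ₀² + n/σ².
So 1/σ₀² = 1/9.4801 − 8/82.4 = 0.105484 − 0.097087 = 0.008397.
Hence σ₀² = 1/0.008397 ≈ 119.1.

σ₀² = 119.1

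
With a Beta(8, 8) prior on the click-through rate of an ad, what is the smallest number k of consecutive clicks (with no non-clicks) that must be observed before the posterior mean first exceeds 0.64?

k = 7

After k clicks and 0 non-clicks the posterior is Beta(8+k, 8), with mean (8+k)/(8+8+k).
Set (8+k)/(16+k) > 0.64 and solve: k > (0.64·16 − 8)/(1 − 0.64) = 6.222.
The smallest integer exceeding 6.222 is 7, and checking k=7: (15)/(23) = 0.6522 > 0.64.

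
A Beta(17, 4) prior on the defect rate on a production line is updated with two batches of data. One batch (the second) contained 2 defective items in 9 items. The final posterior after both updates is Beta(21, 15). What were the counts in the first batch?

Sequential conjugate updates are equivalent to a single update on the pooled data, so total successes = posterior α − prior α and total failures = posterior β − prior β.
Total across both batches: 21−17=4 defective items, 15−4=11 good items.
Subtract the second batch: 4−2=2 defective items and 11−7=4 good items.

2 defective items and 4 good items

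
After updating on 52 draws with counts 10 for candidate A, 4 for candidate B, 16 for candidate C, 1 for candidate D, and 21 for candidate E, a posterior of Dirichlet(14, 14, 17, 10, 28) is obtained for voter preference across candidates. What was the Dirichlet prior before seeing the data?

For a Dirichlet(α) prior with multinomial counts c, the posterior is Dirichlet(α + c) componentwise.
Subtract each count from the matching posterior parameter: 14−10=4, 14−4=10, 17−16=1, 10−1=9, 28−21=7.

Dirichlet(4, 10, 1, 9, 7)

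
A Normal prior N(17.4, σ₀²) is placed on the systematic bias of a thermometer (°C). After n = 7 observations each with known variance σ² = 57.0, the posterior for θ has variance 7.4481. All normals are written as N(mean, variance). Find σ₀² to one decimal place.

For the Normal–Normal model with known σ², precisions add: τ_n = τ₀ + n/σ².
So 1/σ₀² = 1/7.4481 − 7/57.0 = 0.134262 − 0.122807 = 0.011455.
Hence σ₀² = 1/0.011455 ≈ 87.3.

σ₀² = 87.3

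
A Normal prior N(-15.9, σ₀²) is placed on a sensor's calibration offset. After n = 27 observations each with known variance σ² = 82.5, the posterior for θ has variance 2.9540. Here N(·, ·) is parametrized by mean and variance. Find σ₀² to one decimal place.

For the Normal–Normal model with known σ², precisions add: τ_n = τ₀ + n/σ².
So 1/σ₀² = 1/2.9540 − 27/82.5 = 0.338524 − 0.327273 = 0.011251.
Hence σ₀² = 1/0.011251 ≈ 88.9.

σ₀² = 88.9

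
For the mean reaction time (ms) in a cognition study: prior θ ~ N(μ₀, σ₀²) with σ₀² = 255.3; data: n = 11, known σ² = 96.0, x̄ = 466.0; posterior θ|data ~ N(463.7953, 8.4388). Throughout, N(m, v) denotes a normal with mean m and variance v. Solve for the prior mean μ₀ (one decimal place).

The posterior mean is a precision-weighted average: μ_n = (τ₀μ₀ + τ_data·x̄)/(τ₀+τ_data), with τ₀=1/σ₀² and τ_data=n/σ².
Here τ₀ = 1/255.3 = 0.003917 and τ_data = 11/96.0 = 0.114583, so τ_n = 0.118500.
Rearranging for μ₀: μ₀ = (μ_n·τ_n − τ_data·x̄)/τ₀ = (463.7953·0.118500 − 0.114583·466.0) / 0.003917 = 1.564065/0.003917 ≈ 399.3.

μ₀ = 399.3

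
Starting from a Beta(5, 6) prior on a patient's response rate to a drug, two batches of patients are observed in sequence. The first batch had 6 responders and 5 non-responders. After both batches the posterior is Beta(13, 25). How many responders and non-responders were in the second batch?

Because Beta–binomial updating is additive in the counts, the combined data contributed (α_post−α_prior, β_post−β_prior) successes and failures.
Total across both batches: 13−5=8 responders, 25−6=19 non-responders.
Subtract the first batch: 8−6=2 responders and 19−5=14 non-responders.

2 responders and 14 non-responders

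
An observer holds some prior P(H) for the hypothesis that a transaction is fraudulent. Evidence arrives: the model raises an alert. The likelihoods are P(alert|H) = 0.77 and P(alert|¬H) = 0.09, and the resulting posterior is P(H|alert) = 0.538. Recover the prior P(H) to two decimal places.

Bayes' rule in odds form gives O(H|E) = O(H)·[P(E|H)/P(E|¬H)], hence O(H) = O(H|E)/LR.
Posterior odds = 0.538/(1−0.538) = 1.1645. LR = 0.77/0.09 = 8.5556.
Prior odds = 1.1645/8.5556 = 0.1361, so P(H) = 0.1361/(1+0.1361) ≈ 0.12.

P(H) = 0.12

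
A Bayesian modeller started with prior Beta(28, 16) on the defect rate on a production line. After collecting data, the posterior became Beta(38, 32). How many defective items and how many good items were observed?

10 defective items and 16 good items

Under Beta–binomial conjugacy the posterior parameters are (α+s, β+f).
Match parameters: s=38−28=10, f=32−16=16.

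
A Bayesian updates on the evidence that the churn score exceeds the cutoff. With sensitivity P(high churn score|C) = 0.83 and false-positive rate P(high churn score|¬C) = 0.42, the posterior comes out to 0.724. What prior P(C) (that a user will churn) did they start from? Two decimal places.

P(C) = 0.57

Bayes' rule in odds form gives O(C|E) = O(C)·[P(E|C)/P(E|¬C)], hence O(C) = O(C|E)/LR.
Posterior odds = 0.724/(1−0.724) = 2.6232. LR = 0.83/0.42 = 1.9762.
Prior odds = 2.6232/1.9762 = 1.3274, so P(C) = 1.3274/(1+1.3274) ≈ 0.57.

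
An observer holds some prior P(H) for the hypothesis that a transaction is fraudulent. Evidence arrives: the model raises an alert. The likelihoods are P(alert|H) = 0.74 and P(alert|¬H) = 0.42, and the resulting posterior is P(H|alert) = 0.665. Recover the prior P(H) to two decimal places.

In odds form, posterior odds = prior odds × likelihood ratio, so prior odds = posterior odds ÷ LR.
Posterior odds = 0.665/(1−0.665) = 1.9851. LR = 0.74/0.42 = 1.7619.
Prior odds = 1.9851/1.7619 = 1.1267, so P(H) = 1.1267/(1+1.1267) ≈ 0.53.

P(H) = 0.53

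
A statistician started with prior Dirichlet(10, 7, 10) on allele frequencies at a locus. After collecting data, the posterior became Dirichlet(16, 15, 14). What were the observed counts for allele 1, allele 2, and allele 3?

counts (6, 8, 4)

For a Dirichlet(α) prior with multinomial counts c, the posterior is Dirichlet(α + c) componentwise.
Counts are posterior − prior componentwise: 16−10=6, 15−7=8, 14−10=4.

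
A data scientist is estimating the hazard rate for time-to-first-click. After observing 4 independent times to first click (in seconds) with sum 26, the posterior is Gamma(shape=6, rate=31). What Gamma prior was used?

Gamma(shape=2, rate=5)

For an exponential likelihood with a Gamma(α, β) prior on the rate, n observations with total T give posterior Gamma(α+n, β+T).
So α = 6 − 4 = 2 and β = 31 − 26 = 5.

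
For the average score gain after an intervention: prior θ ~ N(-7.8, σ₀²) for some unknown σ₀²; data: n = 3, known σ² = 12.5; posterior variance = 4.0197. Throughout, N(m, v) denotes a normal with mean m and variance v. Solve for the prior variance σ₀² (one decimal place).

σ₀² = 114.0

For the Normal–Normal model with known σ², precisions add: τ_n = τ₀ + n/σ².
So 1/σ₀² = 1/4.0197 − 3/12.5 = 0.248775 − 0.240000 = 0.008775.
Hence σ₀² = 1/0.008775 ≈ 114.0.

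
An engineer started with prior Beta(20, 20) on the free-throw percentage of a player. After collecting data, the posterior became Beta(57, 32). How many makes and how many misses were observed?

37 makes and 12 misses

Under Beta–binomial conjugacy the posterior parameters are (α+s, β+f).
So s = 57 − 20 = 37 and f = 32 − 20 = 12.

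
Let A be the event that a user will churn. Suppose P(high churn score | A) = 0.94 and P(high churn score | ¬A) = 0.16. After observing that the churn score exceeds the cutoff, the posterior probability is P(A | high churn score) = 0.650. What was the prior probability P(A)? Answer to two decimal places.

P(A) = 0.24

In odds form, posterior odds = prior odds × likelihood ratio, so prior odds = posterior odds ÷ LR.
Posterior odds = 0.650/(1−0.650) = 1.8571. LR = 0.94/0.16 = 5.8750.
Prior odds = 1.8571/5.8750 = 0.3161, so P(A) = 0.3161/(1+0.3161) ≈ 0.24.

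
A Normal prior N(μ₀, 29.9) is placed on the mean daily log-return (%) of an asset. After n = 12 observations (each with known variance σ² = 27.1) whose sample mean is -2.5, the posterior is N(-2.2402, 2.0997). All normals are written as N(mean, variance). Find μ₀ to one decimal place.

The posterior mean is a precision-weighted average: μ_n = (τ₀μ₀ + τ_data·x̄)/(τ₀+τ_data), with τ₀=1/σ₀² and τ_data=n/σ².
Here τ₀ = 1/29.9 = 0.033445 and τ_data = 12/27.1 = 0.442804, so τ_n = 0.476249.
Rearranging for μ₀: μ₀ = (μ_n·τ_n − τ_data·x̄)/τ₀ = (-2.2402·0.476249 − 0.442804·-2.5) / 0.033445 = 0.040117/0.033445 ≈ 1.2.

μ₀ = 1.2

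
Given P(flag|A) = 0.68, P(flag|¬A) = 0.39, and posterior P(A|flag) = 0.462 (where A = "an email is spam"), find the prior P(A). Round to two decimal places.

P(A) = 0.33

Bayes' rule in odds form gives O(A|E) = O(A)·[P(E|A)/P(E|¬A)], hence O(A) = O(A|E)/LR.
Posterior odds = 0.462/(1−0.462) = 0.8587. LR = 0.68/0.39 = 1.7436.
Prior odds = 0.8587/1.7436 = 0.4925, so P(A) = 0.4925/(1+0.4925) ≈ 0.33.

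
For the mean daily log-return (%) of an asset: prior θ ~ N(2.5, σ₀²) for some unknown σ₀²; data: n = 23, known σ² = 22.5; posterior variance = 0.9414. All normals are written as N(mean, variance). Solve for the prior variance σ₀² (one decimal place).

Posterior precision equals prior precision plus data precision: 1/σ_n² = 1/σ₀² + n/σ².
So 1/σ₀² = 1/0.9414 − 23/22.5 = 1.062248 − 1.022222 = 0.040026.
Hence σ₀² = 1/0.040026 ≈ 25.0.

σ₀² = 25.0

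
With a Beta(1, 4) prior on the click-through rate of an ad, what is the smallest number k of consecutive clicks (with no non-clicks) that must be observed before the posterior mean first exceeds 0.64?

k = 7

After k clicks and 0 non-clicks the posterior is Beta(1+k, 4), with mean (1+k)/(1+4+k).
Set (1+k)/(5+k) > 0.64 and solve: k > (0.64·5 − 1)/(1 − 0.64) = 6.111.
The smallest integer exceeding 6.111 is 7, and checking k=7: (8)/(12) = 0.6667 > 0.64.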